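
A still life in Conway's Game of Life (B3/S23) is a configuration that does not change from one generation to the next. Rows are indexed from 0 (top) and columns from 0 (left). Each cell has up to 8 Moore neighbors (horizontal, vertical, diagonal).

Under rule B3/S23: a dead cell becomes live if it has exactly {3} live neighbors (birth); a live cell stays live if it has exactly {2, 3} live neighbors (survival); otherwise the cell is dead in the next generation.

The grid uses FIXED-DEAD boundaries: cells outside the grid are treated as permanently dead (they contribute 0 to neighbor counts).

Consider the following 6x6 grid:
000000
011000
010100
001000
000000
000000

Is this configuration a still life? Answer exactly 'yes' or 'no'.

Compute generation 1 and compare to generation 0 (given above):
Generation 1:
000000
011000
010100
001000
000000
000000
The grids are IDENTICAL -> still life.

Answer: yes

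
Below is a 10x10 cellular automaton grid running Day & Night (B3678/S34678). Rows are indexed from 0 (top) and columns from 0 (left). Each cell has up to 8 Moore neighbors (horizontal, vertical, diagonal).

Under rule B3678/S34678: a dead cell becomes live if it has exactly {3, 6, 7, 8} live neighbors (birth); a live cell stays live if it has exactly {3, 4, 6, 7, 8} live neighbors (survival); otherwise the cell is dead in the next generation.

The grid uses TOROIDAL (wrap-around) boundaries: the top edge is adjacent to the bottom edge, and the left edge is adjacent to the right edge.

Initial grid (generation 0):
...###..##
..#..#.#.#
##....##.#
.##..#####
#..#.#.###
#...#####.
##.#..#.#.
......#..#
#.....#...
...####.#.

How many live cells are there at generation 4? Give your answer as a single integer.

Answer: 58

Derivation:
Simulating step by step:
Generation 0 (given above): 47 live cells
Generation 1: 50 live cells
..###...##
.#.#.#.###
.#....#.##
###.######
#.#...####
#.####.#.#
#...#.###.
.#...#...#
....#.#..#
...#..#...
Generation 2: 57 live cells
#.#####.##
...#..###.
##.#...###
#.##.#.###
####.#####
#..#######
#.#.#.###.
....##...#
#.........
..##...###
Generation 3: 58 live cells
.##.#####.
...#..####
##.#...###
####..####
#...#.####
.#...#####
##...#...#
##.#.#####
...##.....
..##.####.
Generation 4: 58 live cells
..#.#.###.
...#...##.
#####..###
#.########
#..#..####
##..##..##
##...#####
.#...##.##
##.#..##..
.##.#...#.
Population at generation 4: 58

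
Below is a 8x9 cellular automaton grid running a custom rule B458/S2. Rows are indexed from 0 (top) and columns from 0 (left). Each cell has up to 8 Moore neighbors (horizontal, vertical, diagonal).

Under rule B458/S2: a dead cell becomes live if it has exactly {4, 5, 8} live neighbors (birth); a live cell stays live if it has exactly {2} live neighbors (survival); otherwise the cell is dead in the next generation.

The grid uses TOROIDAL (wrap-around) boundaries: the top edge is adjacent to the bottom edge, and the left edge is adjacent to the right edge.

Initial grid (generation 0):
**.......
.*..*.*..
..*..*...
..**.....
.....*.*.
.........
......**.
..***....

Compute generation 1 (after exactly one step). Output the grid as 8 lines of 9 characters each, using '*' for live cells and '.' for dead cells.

Simulating step by step:
Generation 0 (given above): 16 live cells
Generation 1: 10 live cells
(generation 1 grid is the final answer)

Answer: *.**.....
.........
...*.*...
..**.....
.........
......*..
.........
..**.....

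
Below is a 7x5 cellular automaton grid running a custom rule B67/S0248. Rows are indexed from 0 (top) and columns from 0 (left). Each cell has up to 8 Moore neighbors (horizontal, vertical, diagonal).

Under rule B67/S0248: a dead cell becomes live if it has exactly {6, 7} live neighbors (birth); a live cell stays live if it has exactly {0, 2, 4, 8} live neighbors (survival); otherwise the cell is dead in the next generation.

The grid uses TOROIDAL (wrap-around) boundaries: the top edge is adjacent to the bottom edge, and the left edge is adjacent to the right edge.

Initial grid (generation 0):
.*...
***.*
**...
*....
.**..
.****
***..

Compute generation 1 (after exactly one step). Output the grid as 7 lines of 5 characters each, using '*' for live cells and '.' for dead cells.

Simulating step by step:
Generation 0 (given above): 17 live cells
Generation 1: 7 live cells
(generation 1 grid is the final answer)

Answer: *....
....*
.....
.....
.**..
...**
*....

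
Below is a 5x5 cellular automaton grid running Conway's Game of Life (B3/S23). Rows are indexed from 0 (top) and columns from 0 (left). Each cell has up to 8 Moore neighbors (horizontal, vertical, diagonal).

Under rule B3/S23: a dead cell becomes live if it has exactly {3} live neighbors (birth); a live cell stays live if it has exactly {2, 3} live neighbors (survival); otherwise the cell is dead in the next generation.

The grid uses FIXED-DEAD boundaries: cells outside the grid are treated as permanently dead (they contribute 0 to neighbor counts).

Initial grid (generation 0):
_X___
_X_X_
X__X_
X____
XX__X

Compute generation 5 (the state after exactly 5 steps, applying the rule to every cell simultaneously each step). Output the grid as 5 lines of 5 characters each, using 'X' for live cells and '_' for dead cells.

Answer: _____
_____
_XX__
_XX__
_____

Derivation:
Simulating step by step:
Generation 0 (given above): 9 live cells
Generation 1: 9 live cells
__X__
XX___
XXX__
X____
XX___
Generation 2: 6 live cells
_X___
X____
__X__
__X__
XX___
Generation 3: 4 live cells
_____
_X___
_X___
__X__
_X___
Generation 4: 4 live cells
_____
_____
_XX__
_XX__
_____
Generation 5: 4 live cells
(generation 5 grid is the final answer)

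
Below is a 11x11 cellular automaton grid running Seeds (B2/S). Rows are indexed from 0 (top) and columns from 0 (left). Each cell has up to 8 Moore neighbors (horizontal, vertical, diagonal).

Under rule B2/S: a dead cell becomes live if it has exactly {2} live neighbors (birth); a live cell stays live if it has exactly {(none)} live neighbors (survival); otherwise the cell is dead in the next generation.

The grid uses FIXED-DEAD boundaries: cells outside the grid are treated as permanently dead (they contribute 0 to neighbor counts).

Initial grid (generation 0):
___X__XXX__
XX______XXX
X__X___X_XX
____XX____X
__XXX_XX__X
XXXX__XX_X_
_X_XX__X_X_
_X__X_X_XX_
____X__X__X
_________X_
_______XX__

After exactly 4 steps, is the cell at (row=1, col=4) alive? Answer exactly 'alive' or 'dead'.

Simulating step by step:
Generation 0 (given above): 46 live cells
Generation 1: 17 live cells
XXX_______X
___XX______
__X__XX____
_X_________
X__________
___________
___________
X__________
___X__X____
______X___X
_________X_
Generation 2: 15 live cells
____X______
X_____X____
_X_________
X_X__XX____
_X_________
___________
___________
___________
_____X_X___
_____X_X_X_
__________X
Generation 3: 16 live cells
_____X_____
_X___X_____
__X____X___
___________
X_X__XX____
___________
___________
______X____
____X______
____X_____X
______X_XX_
Generation 4: 22 live cells
____X_X____
__X_X______
_X____X____
__XX_X_X___
_X_________
_X___XX____
___________
_____X_____
___X_______
___X___XX__
_____X_X__X

Cell (1,4) at generation 4: 1 -> alive

Answer: alive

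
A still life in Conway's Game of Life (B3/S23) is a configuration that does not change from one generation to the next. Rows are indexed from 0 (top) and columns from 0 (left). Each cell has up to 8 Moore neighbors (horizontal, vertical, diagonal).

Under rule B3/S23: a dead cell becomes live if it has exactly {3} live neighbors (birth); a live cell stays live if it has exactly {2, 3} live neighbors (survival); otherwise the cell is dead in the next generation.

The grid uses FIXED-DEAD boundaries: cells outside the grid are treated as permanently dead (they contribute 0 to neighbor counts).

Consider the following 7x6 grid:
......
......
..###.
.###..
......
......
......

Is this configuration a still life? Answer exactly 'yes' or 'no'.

Answer: no

Derivation:
Compute generation 1 and compare to generation 0 (given above):
Generation 1:
......
...#..
.#..#.
.#..#.
..#...
......
......
Cell (1,3) differs: gen0=0 vs gen1=1 -> NOT a still life.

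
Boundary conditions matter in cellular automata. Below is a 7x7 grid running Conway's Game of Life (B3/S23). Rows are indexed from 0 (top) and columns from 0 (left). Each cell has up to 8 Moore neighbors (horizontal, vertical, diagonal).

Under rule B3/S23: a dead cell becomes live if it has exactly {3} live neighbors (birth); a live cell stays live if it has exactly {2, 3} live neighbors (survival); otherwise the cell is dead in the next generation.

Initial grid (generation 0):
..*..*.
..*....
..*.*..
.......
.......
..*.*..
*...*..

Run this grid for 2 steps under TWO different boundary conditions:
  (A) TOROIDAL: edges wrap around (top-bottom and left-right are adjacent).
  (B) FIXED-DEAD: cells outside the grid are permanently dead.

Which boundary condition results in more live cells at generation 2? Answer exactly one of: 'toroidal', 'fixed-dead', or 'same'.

Under TOROIDAL boundary, generation 2:
**.**..
.*.*...
..*....
.......
.......
....*..
...**..
Population = 10

Under FIXED-DEAD boundary, generation 2:
.......
..*....
..*....
.......
.......
.......
.......
Population = 2

Comparison: toroidal=10, fixed-dead=2 -> toroidal

Answer: toroidal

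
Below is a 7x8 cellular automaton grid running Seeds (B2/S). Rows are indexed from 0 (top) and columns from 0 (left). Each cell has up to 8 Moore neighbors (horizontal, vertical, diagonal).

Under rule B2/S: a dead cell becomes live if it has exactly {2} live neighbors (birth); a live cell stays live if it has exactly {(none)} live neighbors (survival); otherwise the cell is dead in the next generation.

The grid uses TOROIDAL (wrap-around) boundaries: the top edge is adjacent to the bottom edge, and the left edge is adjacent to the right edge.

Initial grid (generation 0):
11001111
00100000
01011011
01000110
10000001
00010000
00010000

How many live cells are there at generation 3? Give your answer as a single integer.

Answer: 10

Derivation:
Simulating step by step:
Generation 0 (given above): 19 live cells
Generation 1: 10 live cells
00000000
00000000
00000000
00010000
01101100
10101001
01000000
Generation 2: 8 live cells
00000000
00000000
00000000
01000100
00000011
00000010
00110001
Generation 3: 10 live cells
00110000
00000000
00000000
10000001
10000000
10110100
00000010
Population at generation 3: 10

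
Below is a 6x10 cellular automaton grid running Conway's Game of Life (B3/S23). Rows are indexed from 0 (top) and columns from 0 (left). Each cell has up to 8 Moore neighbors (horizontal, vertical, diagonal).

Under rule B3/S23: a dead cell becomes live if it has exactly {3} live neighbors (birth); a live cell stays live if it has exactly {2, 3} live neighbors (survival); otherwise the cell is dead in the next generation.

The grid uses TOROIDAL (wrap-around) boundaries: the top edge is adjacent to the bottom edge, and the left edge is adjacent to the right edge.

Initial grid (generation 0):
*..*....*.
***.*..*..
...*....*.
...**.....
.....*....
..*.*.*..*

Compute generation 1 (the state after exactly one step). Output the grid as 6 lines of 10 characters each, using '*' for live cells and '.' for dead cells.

Simulating step by step:
Generation 0 (given above): 17 live cells
Generation 1: 19 live cells
(generation 1 grid is the final answer)

Answer: *...**.**.
***.*..**.
.*........
...**.....
.....*....
...***...*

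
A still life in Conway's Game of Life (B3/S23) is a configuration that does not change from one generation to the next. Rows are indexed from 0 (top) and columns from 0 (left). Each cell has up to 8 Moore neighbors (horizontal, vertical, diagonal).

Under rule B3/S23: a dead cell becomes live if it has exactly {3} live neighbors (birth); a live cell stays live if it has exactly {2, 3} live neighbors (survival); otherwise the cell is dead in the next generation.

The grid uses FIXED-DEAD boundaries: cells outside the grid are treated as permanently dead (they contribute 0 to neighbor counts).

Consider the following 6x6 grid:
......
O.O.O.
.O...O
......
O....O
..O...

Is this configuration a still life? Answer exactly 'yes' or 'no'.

Compute generation 1 and compare to generation 0 (given above):
Generation 1:
......
.O....
.O....
......
......
......
Cell (1,0) differs: gen0=1 vs gen1=0 -> NOT a still life.

Answer: no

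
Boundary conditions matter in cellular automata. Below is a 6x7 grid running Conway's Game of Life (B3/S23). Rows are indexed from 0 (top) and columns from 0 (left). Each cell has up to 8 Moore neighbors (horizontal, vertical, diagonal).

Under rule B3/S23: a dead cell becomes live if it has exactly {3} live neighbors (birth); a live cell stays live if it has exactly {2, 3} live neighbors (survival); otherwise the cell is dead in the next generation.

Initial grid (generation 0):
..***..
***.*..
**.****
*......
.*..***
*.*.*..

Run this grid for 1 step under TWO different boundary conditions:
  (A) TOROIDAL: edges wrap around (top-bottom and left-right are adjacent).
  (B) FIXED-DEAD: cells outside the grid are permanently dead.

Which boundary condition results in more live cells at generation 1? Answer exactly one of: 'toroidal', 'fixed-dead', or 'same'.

Answer: fixed-dead

Derivation:
Under TOROIDAL boundary, generation 1:
*...**.
.......
...***.
..**...
.*.****
*.*...*
Population = 16

Under FIXED-DEAD boundary, generation 1:
..*.*..
*......
...***.
*.**...
**.***.
.*.**..
Population = 17

Comparison: toroidal=16, fixed-dead=17 -> fixed-dead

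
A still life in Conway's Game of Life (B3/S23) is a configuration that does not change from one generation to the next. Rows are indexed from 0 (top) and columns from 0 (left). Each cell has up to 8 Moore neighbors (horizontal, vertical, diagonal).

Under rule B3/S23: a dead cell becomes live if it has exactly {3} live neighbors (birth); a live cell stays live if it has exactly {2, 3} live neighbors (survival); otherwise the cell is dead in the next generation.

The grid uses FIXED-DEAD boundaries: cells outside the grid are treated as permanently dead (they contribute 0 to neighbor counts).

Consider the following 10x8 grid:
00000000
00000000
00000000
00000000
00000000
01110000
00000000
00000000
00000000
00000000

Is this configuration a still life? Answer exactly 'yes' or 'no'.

Answer: no

Derivation:
Compute generation 1 and compare to generation 0 (given above):
Generation 1:
00000000
00000000
00000000
00000000
00100000
00100000
00100000
00000000
00000000
00000000
Cell (4,2) differs: gen0=0 vs gen1=1 -> NOT a still life.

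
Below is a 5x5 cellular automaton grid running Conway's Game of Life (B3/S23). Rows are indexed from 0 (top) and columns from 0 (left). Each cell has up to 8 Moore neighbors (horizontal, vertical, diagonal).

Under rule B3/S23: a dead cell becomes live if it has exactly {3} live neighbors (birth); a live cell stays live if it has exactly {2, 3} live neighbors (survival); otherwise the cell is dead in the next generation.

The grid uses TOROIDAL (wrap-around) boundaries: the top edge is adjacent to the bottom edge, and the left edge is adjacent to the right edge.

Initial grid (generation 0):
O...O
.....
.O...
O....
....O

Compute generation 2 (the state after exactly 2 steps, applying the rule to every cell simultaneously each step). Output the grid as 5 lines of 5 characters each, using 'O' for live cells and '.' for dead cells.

Answer: O...O
O...O
.....
.....
....O

Derivation:
Simulating step by step:
Generation 0 (given above): 5 live cells
Generation 1: 5 live cells
O...O
O....
.....
O....
....O
Generation 2: 5 live cells
(generation 2 grid is the final answer)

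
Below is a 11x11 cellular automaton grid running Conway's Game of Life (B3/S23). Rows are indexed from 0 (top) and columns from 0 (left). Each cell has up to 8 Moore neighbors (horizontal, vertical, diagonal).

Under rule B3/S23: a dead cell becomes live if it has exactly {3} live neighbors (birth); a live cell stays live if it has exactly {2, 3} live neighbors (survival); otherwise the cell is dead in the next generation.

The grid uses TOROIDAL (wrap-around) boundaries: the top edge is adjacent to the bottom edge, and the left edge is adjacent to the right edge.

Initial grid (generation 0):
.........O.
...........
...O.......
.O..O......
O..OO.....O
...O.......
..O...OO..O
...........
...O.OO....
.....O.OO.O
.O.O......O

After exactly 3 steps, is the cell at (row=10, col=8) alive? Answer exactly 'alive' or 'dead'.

Answer: alive

Derivation:
Simulating step by step:
Generation 0 (given above): 23 live cells
Generation 1: 26 live cells
...........
...........
...........
O.O.O......
O.OOO......
O.OOO.....O
...........
.....O.O...
....OOOO...
O.O..O.O.O.
O.......O.O
Generation 2: 26 live cells
...........
...........
...........
..O.O......
O....O.....
O.O.O.....O
...OO......
....OO.O...
....O..O...
OO..OO.O.O.
OO......OOO
Generation 3: 25 live cells
O........OO
...........
...........
...........
O...OO....O
OO..OO....O
...........
.....OO....
...O...O...
.O..OOOO.O.
.O......OO.

Cell (10,8) at generation 3: 1 -> alive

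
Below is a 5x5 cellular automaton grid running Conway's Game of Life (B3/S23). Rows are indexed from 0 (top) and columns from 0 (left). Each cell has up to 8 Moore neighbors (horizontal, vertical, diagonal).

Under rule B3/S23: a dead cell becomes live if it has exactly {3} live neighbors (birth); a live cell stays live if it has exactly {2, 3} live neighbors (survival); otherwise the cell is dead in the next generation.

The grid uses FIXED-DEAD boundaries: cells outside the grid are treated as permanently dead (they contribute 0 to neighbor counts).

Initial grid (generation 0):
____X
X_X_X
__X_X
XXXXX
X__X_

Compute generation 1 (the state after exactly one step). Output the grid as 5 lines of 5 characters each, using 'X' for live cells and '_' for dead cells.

Simulating step by step:
Generation 0 (given above): 13 live cells
Generation 1: 10 live cells
(generation 1 grid is the final answer)

Answer: ___X_
_X__X
X___X
X___X
X__XX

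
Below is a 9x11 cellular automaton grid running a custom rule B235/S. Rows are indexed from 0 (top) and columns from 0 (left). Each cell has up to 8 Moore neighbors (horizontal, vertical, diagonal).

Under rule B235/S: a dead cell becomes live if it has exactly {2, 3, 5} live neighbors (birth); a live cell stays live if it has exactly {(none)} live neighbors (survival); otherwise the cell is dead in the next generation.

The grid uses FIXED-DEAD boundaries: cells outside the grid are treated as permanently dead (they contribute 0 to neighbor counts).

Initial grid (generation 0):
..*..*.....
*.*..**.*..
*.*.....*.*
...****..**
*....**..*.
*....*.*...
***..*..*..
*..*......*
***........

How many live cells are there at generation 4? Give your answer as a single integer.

Answer: 46

Derivation:
Simulating step by step:
Generation 0 (given above): 35 live cells
Generation 1: 38 live cells
.*.**.**...
.*.**..*.*.
.....*...*.
***....**..
.*.**..**.*
.**.*.*.**.
...**.**.*.
..*.*....*.
...*.......
Generation 2: 35 live cells
*....*..*..
*.........*
*..**.***.*
...****...*
.....**..*.
*....*....*
.*...*..*.*
...*.****.*
..*.*......
Generation 3: 34 live cells
.*.......*.
.*.****.*..
.**..*.....
..*....**..
...**..*..*
.*..*..**..
*.*...*..*.
.**........
...*.*****.
Generation 4: 46 live cells
*.*******..
*.*....*.*.
*.......**.
.*..***..*.
.**..**.**.
*.*..**..**
.*.*.*.**..
*..***...**
.**.*......
Population at generation 4: 46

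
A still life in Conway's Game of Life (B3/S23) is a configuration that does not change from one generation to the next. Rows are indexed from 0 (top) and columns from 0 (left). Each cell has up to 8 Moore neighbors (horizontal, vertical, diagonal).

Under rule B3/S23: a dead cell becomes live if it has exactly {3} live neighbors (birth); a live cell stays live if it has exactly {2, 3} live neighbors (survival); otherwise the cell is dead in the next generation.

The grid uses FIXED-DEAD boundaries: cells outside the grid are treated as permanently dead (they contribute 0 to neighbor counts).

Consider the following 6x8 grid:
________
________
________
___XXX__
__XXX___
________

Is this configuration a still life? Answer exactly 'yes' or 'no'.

Compute generation 1 and compare to generation 0 (given above):
Generation 1:
________
________
____X___
__X__X__
__X__X__
___X____
Cell (2,4) differs: gen0=0 vs gen1=1 -> NOT a still life.

Answer: no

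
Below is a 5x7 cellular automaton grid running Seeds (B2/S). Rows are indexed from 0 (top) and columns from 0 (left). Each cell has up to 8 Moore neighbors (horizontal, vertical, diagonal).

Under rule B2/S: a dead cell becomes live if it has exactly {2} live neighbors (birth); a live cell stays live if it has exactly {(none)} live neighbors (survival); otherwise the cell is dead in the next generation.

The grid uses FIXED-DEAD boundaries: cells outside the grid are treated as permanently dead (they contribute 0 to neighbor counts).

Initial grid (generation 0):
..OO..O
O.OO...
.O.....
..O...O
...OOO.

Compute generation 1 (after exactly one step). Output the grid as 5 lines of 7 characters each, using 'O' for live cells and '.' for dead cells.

Answer: ....O..
....O..
O......
.O.....
..O...O

Derivation:
Simulating step by step:
Generation 0 (given above): 12 live cells
Generation 1: 6 live cells
(generation 1 grid is the final answer)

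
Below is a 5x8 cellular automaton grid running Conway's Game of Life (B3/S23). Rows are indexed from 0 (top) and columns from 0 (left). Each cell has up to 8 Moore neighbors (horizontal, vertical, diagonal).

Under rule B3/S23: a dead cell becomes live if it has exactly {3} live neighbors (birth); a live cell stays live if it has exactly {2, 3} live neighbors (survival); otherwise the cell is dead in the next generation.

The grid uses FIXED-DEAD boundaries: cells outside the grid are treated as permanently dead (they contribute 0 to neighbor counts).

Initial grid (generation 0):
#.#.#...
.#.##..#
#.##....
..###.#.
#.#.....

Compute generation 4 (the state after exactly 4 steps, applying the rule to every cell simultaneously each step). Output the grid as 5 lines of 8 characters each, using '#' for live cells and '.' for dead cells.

Answer: ....#...
..##....
........
........
........

Derivation:
Simulating step by step:
Generation 0 (given above): 16 live cells
Generation 1: 9 live cells
.##.#...
#...#...
.....#..
....#...
.##.....
Generation 2: 8 live cells
.#.#....
.#.###..
....##..
........
........
Generation 3: 5 live cells
...#....
...#.#..
...#.#..
........
........
Generation 4: 3 live cells
(generation 4 grid is the final answer)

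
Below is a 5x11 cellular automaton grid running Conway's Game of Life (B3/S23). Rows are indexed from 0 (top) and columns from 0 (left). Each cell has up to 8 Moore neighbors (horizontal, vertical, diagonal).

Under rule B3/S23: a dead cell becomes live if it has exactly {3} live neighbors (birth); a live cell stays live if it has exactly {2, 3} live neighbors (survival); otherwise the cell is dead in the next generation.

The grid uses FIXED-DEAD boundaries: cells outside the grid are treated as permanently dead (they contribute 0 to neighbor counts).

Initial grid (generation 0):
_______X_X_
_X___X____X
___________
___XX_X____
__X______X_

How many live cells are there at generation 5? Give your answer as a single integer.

Simulating step by step:
Generation 0 (given above): 10 live cells
Generation 1: 4 live cells
___________
___________
____XX_____
___X_______
___X_______
Generation 2: 2 live cells
___________
___________
____X______
___X_______
___________
Generation 3: 0 live cells
___________
___________
___________
___________
___________
Generation 4: 0 live cells
___________
___________
___________
___________
___________
Generation 5: 0 live cells
___________
___________
___________
___________
___________
Population at generation 5: 0

Answer: 0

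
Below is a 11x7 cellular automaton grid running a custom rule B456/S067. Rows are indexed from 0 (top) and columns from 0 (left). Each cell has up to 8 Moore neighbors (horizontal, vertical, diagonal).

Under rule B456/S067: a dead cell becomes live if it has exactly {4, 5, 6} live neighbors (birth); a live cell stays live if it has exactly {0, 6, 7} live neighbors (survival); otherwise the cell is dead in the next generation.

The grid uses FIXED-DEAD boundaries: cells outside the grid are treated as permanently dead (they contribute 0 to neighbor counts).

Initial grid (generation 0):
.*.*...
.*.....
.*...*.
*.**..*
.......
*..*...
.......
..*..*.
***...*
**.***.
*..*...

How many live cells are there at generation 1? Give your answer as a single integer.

Simulating step by step:
Generation 0 (given above): 24 live cells
Generation 1: 11 live cells
...*...
..*....
..*....
.......
.......
*..*...
.......
.*.....
...***.
..*....
....*..
Population at generation 1: 11

Answer: 11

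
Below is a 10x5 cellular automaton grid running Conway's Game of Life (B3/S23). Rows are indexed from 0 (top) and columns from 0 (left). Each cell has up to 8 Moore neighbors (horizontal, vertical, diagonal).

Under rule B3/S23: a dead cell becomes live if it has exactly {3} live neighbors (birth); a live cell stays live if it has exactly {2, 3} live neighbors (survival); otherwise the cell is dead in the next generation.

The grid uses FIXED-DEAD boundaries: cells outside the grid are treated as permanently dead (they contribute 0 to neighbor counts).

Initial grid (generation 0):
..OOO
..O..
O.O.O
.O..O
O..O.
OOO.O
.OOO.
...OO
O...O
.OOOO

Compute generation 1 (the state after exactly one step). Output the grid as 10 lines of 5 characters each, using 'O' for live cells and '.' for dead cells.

Answer: ..OO.
..O.O
..O..
OOO.O
O..OO
O...O
O....
.O..O
.O...
.OOOO

Derivation:
Simulating step by step:
Generation 0 (given above): 26 live cells
Generation 1: 22 live cells
(generation 1 grid is the final answer)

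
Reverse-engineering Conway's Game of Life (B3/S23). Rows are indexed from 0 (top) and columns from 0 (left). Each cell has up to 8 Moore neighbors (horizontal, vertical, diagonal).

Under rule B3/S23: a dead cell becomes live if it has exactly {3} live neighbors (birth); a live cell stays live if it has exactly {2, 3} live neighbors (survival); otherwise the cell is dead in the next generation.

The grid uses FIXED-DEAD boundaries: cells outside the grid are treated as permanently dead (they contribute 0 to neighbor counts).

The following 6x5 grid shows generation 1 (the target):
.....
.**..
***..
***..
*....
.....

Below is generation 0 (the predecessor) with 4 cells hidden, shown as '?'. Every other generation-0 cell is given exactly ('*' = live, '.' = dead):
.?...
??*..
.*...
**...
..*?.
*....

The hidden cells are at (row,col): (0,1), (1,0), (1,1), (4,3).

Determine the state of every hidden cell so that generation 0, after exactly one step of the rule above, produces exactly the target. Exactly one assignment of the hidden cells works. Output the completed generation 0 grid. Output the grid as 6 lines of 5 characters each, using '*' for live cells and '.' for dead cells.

Hidden generation-0 cells (in order): (0,1), (1,0), (1,1), (4,3).
A hidden cell only influences target cells in its own 3x3 neighborhood. Try each of the 2^4 = 16 assignments, step the completed generation 0 forward once under B3/S23, and compare with the target:
  (0,1)=. (1,0)=. (1,1)=. (4,3)=. -> step gives (1,1)='.' but target has '*' -> reject
  (0,1)=. (1,0)=. (1,1)=. (4,3)=* -> step gives (1,1)='.' but target has '*' -> reject
  (0,1)=. (1,0)=. (1,1)=* (4,3)=. -> step gives (2,0)='.' but target has '*' -> reject
  (0,1)=. (1,0)=. (1,1)=* (4,3)=* -> step gives (2,0)='.' but target has '*' -> reject
  (0,1)=. (1,0)=* (1,1)=. (4,3)=. -> step gives (1,2)='.' but target has '*' -> reject
  (0,1)=. (1,0)=* (1,1)=. (4,3)=* -> step gives (1,2)='.' but target has '*' -> reject
  (0,1)=. (1,0)=* (1,1)=* (4,3)=. -> step gives (0,1)='*' but target has '.' -> reject
  (0,1)=. (1,0)=* (1,1)=* (4,3)=* -> step gives (0,1)='*' but target has '.' -> reject
  (0,1)=* (1,0)=. (1,1)=. (4,3)=. -> step reproduces the target at every cell -> ACCEPT
  (0,1)=* (1,0)=. (1,1)=. (4,3)=* -> step gives (3,2)='.' but target has '*' -> reject
  (0,1)=* (1,0)=. (1,1)=* (4,3)=. -> step gives (0,1)='*' but target has '.' -> reject
  (0,1)=* (1,0)=. (1,1)=* (4,3)=* -> step gives (0,1)='*' but target has '.' -> reject
  (0,1)=* (1,0)=* (1,1)=. (4,3)=. -> step gives (0,1)='*' but target has '.' -> reject
  (0,1)=* (1,0)=* (1,1)=. (4,3)=* -> step gives (0,1)='*' but target has '.' -> reject
  (0,1)=* (1,0)=* (1,1)=* (4,3)=. -> step gives (0,0)='*' but target has '.' -> reject
  (0,1)=* (1,0)=* (1,1)=* (4,3)=* -> step gives (0,0)='*' but target has '.' -> reject
Unique solution: (0,1)=live, (1,0)=dead, (1,1)=dead, (4,3)=dead.
Check: live-neighbor counts of every cell in the completed generation 0:
11210
23210
33310
23310
34110
02110
Applying B3/S23 to generation 0 with these counts gives:
.....
.**..
***..
***..
*....
.....
which matches the target exactly.

Answer: .*...
..*..
.*...
**...
..*..
*....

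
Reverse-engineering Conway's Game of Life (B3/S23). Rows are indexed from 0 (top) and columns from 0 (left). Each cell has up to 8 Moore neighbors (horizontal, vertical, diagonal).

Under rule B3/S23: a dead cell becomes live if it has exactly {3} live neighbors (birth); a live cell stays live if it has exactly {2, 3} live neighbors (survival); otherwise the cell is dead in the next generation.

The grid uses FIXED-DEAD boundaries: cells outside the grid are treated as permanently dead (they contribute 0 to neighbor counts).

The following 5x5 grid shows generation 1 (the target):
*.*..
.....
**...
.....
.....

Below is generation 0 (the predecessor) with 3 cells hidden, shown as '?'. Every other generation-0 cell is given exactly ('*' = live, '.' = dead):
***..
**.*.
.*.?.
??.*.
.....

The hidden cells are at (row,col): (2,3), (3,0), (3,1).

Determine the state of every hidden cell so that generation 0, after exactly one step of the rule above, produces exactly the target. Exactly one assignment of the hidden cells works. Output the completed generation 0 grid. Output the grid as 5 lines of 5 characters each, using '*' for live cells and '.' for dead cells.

Answer: ***..
**.*.
.*...
...*.
.....

Derivation:
Hidden generation-0 cells (in order): (2,3), (3,0), (3,1).
A hidden cell only influences target cells in its own 3x3 neighborhood. Try each of the 2^3 = 8 assignments, step the completed generation 0 forward once under B3/S23, and compare with the target:
  (2,3)=. (3,0)=. (3,1)=. -> step reproduces the target at every cell -> ACCEPT
  (2,3)=. (3,0)=. (3,1)=* -> step gives (2,0)='.' but target has '*' -> reject
  (2,3)=. (3,0)=* (3,1)=. -> step gives (2,0)='.' but target has '*' -> reject
  (2,3)=. (3,0)=* (3,1)=* -> step gives (2,0)='.' but target has '*' -> reject
  (2,3)=* (3,0)=. (3,1)=. -> step gives (1,3)='*' but target has '.' -> reject
  (2,3)=* (3,0)=. (3,1)=* -> step gives (1,3)='*' but target has '.' -> reject
  (2,3)=* (3,0)=* (3,1)=. -> step gives (1,3)='*' but target has '.' -> reject
  (2,3)=* (3,0)=* (3,1)=* -> step gives (1,3)='*' but target has '.' -> reject
Unique solution: (2,3)=dead, (3,0)=dead, (3,1)=dead.
Check: live-neighbor counts of every cell in the completed generation 0:
34321
45511
32422
11201
00111
Applying B3/S23 to generation 0 with these counts gives:
*.*..
.....
**...
.....
.....
which matches the target exactly.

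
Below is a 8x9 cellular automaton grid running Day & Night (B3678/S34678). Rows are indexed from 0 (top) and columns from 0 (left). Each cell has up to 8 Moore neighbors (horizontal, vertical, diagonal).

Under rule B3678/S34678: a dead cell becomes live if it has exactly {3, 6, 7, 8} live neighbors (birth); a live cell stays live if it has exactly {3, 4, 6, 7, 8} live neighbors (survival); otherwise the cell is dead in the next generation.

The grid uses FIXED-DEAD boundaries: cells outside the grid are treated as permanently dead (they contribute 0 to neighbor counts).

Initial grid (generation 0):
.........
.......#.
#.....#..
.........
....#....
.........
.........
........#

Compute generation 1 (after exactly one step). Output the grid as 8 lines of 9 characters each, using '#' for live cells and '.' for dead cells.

Answer: .........
.........
.........
.........
.........
.........
.........
.........

Derivation:
Simulating step by step:
Generation 0 (given above): 5 live cells
Generation 1: 0 live cells
(generation 1 grid is the final answer)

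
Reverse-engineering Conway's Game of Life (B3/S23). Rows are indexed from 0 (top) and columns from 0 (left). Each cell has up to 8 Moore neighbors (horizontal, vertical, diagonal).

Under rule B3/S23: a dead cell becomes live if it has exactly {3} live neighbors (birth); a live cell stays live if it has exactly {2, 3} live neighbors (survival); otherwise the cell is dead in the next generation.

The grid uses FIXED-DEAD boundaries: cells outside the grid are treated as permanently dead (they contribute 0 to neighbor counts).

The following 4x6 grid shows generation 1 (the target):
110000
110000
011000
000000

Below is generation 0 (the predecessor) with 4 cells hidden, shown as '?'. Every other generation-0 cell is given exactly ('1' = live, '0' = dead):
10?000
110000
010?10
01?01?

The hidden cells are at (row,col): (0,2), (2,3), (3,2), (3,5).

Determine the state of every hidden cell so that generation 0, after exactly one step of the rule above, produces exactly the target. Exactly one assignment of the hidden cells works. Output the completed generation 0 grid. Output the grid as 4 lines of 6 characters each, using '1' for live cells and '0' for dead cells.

Answer: 100000
110000
010010
010010

Derivation:
Hidden generation-0 cells (in order): (0,2), (2,3), (3,2), (3,5).
A hidden cell only influences target cells in its own 3x3 neighborhood. Try each of the 2^4 = 16 assignments, step the completed generation 0 forward once under B3/S23, and compare with the target:
  (0,2)=0 (2,3)=0 (3,2)=0 (3,5)=0 -> step reproduces the target at every cell -> ACCEPT
  (0,2)=0 (2,3)=0 (3,2)=0 (3,5)=1 -> step gives (2,4)='1' but target has '0' -> reject
  (0,2)=0 (2,3)=0 (3,2)=1 (3,5)=0 -> step gives (2,1)='0' but target has '1' -> reject
  (0,2)=0 (2,3)=0 (3,2)=1 (3,5)=1 -> step gives (2,1)='0' but target has '1' -> reject
  (0,2)=0 (2,3)=1 (3,2)=0 (3,5)=0 -> step gives (1,2)='1' but target has '0' -> reject
  (0,2)=0 (2,3)=1 (3,2)=0 (3,5)=1 -> step gives (1,2)='1' but target has '0' -> reject
  (0,2)=0 (2,3)=1 (3,2)=1 (3,5)=0 -> step gives (1,2)='1' but target has '0' -> reject
  (0,2)=0 (2,3)=1 (3,2)=1 (3,5)=1 -> step gives (1,2)='1' but target has '0' -> reject
  (0,2)=1 (2,3)=0 (3,2)=0 (3,5)=0 -> step gives (0,1)='0' but target has '1' -> reject
  (0,2)=1 (2,3)=0 (3,2)=0 (3,5)=1 -> step gives (0,1)='0' but target has '1' -> reject
  (0,2)=1 (2,3)=0 (3,2)=1 (3,5)=0 -> step gives (0,1)='0' but target has '1' -> reject
  (0,2)=1 (2,3)=0 (3,2)=1 (3,5)=1 -> step gives (0,1)='0' but target has '1' -> reject
  (0,2)=1 (2,3)=1 (3,2)=0 (3,5)=0 -> step gives (0,1)='0' but target has '1' -> reject
  (0,2)=1 (2,3)=1 (3,2)=0 (3,5)=1 -> step gives (0,1)='0' but target has '1' -> reject
  (0,2)=1 (2,3)=1 (3,2)=1 (3,5)=0 -> step gives (0,1)='0' but target has '1' -> reject
  (0,2)=1 (2,3)=1 (3,2)=1 (3,5)=1 -> step gives (0,1)='0' but target has '1' -> reject
Unique solution: (0,2)=dead, (2,3)=dead, (3,2)=dead, (3,5)=dead.
Check: live-neighbor counts of every cell in the completed generation 0:
231000
332111
433212
212212
Applying B3/S23 to generation 0 with these counts gives:
110000
110000
011000
000000
which matches the target exactly.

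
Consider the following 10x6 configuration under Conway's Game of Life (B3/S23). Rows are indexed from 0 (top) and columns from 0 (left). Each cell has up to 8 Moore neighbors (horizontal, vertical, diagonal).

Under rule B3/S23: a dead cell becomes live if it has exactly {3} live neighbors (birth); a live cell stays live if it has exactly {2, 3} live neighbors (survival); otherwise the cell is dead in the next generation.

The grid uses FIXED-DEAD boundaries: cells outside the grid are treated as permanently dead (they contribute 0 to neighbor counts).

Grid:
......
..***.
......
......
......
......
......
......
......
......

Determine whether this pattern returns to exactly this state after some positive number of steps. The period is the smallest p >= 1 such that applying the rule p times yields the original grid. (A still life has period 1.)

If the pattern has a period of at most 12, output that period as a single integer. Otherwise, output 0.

Answer: 2

Derivation:
Simulating and comparing each generation to the original:
Gen 0 (original, given above): 3 live cells
Gen 1: 3 live cells, differs from original
Gen 2: 3 live cells, MATCHES original -> period = 2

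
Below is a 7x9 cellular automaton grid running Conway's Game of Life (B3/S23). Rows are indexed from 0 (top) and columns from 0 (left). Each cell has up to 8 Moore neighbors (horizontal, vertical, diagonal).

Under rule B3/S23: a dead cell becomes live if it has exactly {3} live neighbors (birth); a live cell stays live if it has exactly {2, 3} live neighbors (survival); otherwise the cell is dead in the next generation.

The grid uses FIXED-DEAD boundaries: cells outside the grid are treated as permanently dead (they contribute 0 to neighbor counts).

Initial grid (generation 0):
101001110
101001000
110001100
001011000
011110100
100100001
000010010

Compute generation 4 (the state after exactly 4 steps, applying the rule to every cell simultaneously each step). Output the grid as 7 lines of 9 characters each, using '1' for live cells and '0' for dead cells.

Simulating step by step:
Generation 0 (given above): 25 live cells
Generation 1: 15 live cells
000001100
101010010
101100100
100000000
010000000
010001010
000000000
Generation 2: 12 live cells
000001100
001010010
101100000
101000000
110000000
000000000
000000000
Generation 3: 13 live cells
000001100
011011100
001000000
101100000
110000000
000000000
000000000
Generation 4: 15 live cells
(generation 4 grid is the final answer)

Answer: 000010100
011110100
000011000
101100000
111000000
000000000
000000000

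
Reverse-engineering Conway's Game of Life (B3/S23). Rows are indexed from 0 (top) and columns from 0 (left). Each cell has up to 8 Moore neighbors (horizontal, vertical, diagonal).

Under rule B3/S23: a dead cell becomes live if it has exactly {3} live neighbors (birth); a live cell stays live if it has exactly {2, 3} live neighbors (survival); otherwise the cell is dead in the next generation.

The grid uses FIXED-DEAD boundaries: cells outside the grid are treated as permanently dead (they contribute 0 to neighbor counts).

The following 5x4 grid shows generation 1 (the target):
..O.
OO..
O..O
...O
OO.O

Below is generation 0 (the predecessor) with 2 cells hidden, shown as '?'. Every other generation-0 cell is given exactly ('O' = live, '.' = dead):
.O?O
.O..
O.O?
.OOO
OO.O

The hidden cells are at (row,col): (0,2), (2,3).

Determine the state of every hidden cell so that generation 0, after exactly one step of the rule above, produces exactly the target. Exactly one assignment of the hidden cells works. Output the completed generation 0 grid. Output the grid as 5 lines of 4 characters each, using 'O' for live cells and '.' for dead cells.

Hidden generation-0 cells (in order): (0,2), (2,3).
A hidden cell only influences target cells in its own 3x3 neighborhood. Try each of the 2^2 = 4 assignments, step the completed generation 0 forward once under B3/S23, and compare with the target:
  (0,2)=. (2,3)=. -> step reproduces the target at every cell -> ACCEPT
  (0,2)=. (2,3)=O -> step gives (1,3)='O' but target has '.' -> reject
  (0,2)=O (2,3)=. -> step gives (0,1)='O' but target has '.' -> reject
  (0,2)=O (2,3)=O -> step gives (0,1)='O' but target has '.' -> reject
Unique solution: (0,2)=dead, (2,3)=dead.
Check: live-neighbor counts of every cell in the completed generation 0:
2130
3342
2543
4553
2352
Applying B3/S23 to generation 0 with these counts gives:
..O.
OO..
O..O
...O
OO.O
which matches the target exactly.

Answer: .O.O
.O..
O.O.
.OOO
OO.O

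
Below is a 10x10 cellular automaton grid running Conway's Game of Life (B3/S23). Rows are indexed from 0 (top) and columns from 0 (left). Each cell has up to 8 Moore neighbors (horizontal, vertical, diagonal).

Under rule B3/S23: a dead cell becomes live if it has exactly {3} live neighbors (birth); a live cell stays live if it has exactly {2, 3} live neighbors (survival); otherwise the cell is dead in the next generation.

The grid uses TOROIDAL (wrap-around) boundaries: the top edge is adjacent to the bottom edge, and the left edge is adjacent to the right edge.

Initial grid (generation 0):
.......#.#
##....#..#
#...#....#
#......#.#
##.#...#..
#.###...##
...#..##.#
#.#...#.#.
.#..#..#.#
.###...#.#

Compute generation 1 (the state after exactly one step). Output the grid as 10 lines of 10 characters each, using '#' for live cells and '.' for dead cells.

Answer: ......##.#
.#........
..........
..........
...##..#..
....#.#...
....###...
####.##...
......##.#
.###..##.#

Derivation:
Simulating step by step:
Generation 0 (given above): 39 live cells
Generation 1: 27 live cells
(generation 1 grid is the final answer)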